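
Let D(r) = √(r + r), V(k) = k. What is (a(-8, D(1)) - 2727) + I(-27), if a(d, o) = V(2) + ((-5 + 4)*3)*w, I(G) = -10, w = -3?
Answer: -2726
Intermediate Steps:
D(r) = √2*√r (D(r) = √(2*r) = √2*√r)
a(d, o) = 11 (a(d, o) = 2 + ((-5 + 4)*3)*(-3) = 2 - 1*3*(-3) = 2 - 3*(-3) = 2 + 9 = 11)
(a(-8, D(1)) - 2727) + I(-27) = (11 - 2727) - 10 = -2716 - 10 = -2726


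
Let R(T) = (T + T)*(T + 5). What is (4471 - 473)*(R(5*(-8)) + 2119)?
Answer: 19666162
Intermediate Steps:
R(T) = 2*T*(5 + T) (R(T) = (2*T)*(5 + T) = 2*T*(5 + T))
(4471 - 473)*(R(5*(-8)) + 2119) = (4471 - 473)*(2*(5*(-8))*(5 + 5*(-8)) + 2119) = 3998*(2*(-40)*(5 - 40) + 2119) = 3998*(2*(-40)*(-35) + 2119) = 3998*(2800 + 2119) = 3998*4919 = 19666162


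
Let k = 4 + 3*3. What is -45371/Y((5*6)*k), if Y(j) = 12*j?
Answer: -45371/4680 ≈ -9.6947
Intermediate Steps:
k = 13 (k = 4 + 9 = 13)
-45371/Y((5*6)*k) = -45371/(12*((5*6)*13)) = -45371/(12*(30*13)) = -45371/(12*390) = -45371/4680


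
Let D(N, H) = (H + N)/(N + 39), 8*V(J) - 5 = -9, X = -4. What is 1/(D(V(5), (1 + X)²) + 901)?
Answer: 77/69394 ≈ 0.0011096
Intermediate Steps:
V(J) = -½ (V(J) = 5/8 + (⅛)*(-9) = 5/8 - 9/8 = -½)
D(N, H) = (H + N)/(39 + N)
1/(D(V(5), (1 + X)²) + 901) = 1/(((1 - 4)² - ½)/(39 - ½) + 901) = 1/(((-3)² - ½)/(77/2) + 901) = 1/(2*(9 - ½)/77 + 901) = 1/((2/77)*(17/2) + 901) = 1/(17/77 + 901) = 1/(69394/77) = 77/69394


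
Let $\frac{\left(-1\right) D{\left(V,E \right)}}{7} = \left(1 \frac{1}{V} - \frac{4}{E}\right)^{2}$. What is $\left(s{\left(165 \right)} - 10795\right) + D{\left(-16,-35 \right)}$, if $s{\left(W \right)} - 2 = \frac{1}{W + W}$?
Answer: $- \frac{15956394473}{1478400} \approx -10793.0$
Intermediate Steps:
$D{\left(V,E \right)} = - 7 \left(\frac{1}{V} - \frac{4}{E}\right)^{2}$ ($D{\left(V,E \right)} = - 7 \left(1 \frac{1}{V} - \frac{4}{E}\right)^{2} = - 7 \left(\frac{1}{V} - \frac{4}{E}\right)^{2}$)
$s{\left(W \right)} = 2 + \frac{1}{2 W}$ ($s{\left(W \right)} = 2 + \frac{1}{W + W} = 2 + \frac{1}{2 W}$)
$\left(s{\left(165 \right)} - 10795\right) + D{\left(-16,-35 \right)} = \left(\left(2 + \frac{1}{2 \cdot 165}\right) - 10795\right) - \frac{7 \left(-35 - -64\right)^{2}}{1225 \cdot 256} = \left(\left(2 + \frac{1}{2} \cdot \frac{1}{165}\right) - 10795\right) - \frac{1}{175} \cdot \frac{1}{256} \left(-35 + 64\right)^{2} = \left(\left(2 + \frac{1}{330}\right) - 10795\right) - \frac{1}{175} \cdot \frac{1}{256} \cdot 29^{2} = \left(\frac{661}{330} - 10795\right) - \frac{1}{175} \cdot \frac{1}{256} \cdot 841 = - \frac{3561689}{330} - \frac{841}{44800} = - \frac{15956394473}{1478400}$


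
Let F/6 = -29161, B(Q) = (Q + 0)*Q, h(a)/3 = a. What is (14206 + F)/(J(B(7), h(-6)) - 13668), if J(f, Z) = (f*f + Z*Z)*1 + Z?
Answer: 160760/10961 ≈ 14.667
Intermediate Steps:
h(a) = 3*a
B(Q) = Q² (B(Q) = Q*Q = Q²)
F = -174966 (F = 6*(-29161) = -174966)
J(f, Z) = Z + Z² + f² (J(f, Z) = (f² + Z²)*1 + Z = (Z² + f²)*1 + Z = (Z² + f²) + Z = Z + Z² + f²)
(14206 + F)/(J(B(7), h(-6)) - 13668) = (14206 - 174966)/((3*(-6) + (3*(-6))² + (7²)²) - 13668) = -160760/((-18 + (-18)² + 49²) - 13668) = -160760/((-18 + 324 + 2401) - 13668) = -160760/(2707 - 13668) = -160760/(-10961) = -160760*(-1/10961) = 160760/10961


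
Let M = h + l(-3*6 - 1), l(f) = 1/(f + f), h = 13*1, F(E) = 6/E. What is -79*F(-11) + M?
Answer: 23435/418 ≈ 56.065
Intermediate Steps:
h = 13
l(f) = 1/(2*f)
M = 493/38 (M = 13 + 1/(2*(-3*6 - 1)) = 13 + 1/(2*(-18 - 1)) = 13 + (½)/(-19) = 13 + (½)*(-1/19) = 13 - 1/38 = 493/38 ≈ 12.974)
-79*F(-11) + M = -474/(-11) + 493/38 = -474*(-1)/11 + 493/38 = -79*(-6/11) + 493/38 = 474/11 + 493/38 = 23435/418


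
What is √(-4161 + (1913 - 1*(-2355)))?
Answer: √107 ≈ 10.344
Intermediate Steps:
√(-4161 + (1913 - 1*(-2355))) = √(-4161 + (1913 + 2355)) = √(-4161 + 4268) = √107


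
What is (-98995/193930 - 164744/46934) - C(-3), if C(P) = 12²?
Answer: -134727016453/910191062 ≈ -148.02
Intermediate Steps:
C(P) = 144
(-98995/193930 - 164744/46934) - C(-3) = (-98995/193930 - 164744/46934) - 1*144 = (-98995*1/193930 - 164744*1/46934) - 144 = (-19799/38786 - 82372/23467) - 144 = -3659503525/910191062 - 144 = -134727016453/910191062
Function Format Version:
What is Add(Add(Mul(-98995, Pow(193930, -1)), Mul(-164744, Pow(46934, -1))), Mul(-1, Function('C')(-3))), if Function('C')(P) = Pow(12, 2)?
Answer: Rational(-134727016453, 910191062) ≈ -148.02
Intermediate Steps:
Function('C')(P) = 144
Add(Add(Mul(-98995, Pow(193930, -1)), Mul(-164744, Pow(46934, -1))), Mul(-1, Function('C')(-3))) = Add(Add(Mul(-98995, Pow(193930, -1)), Mul(-164744, Pow(46934, -1))), Mul(-1, 144)) = Add(Add(Mul(-98995, Rational(1, 193930)), Mul(-164744, Rational(1, 46934))), -144) = Add(Add(Rational(-19799, 38786), Rational(-82372, 23467)), -144) = Add(Rational(-3659503525, 910191062), -144) = Rational(-134727016453, 910191062)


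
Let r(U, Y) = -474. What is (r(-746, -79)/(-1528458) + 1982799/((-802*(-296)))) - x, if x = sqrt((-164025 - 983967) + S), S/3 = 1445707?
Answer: 505122919625/60473950256 - sqrt(3189129) ≈ -1777.5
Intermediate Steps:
S = 4337121 (S = 3*1445707 = 4337121)
x = sqrt(3189129) (x = sqrt((-164025 - 983967) + 4337121) = sqrt(-1147992 + 4337121) = sqrt(3189129) ≈ 1785.8)
(r(-746, -79)/(-1528458) + 1982799/((-802*(-296)))) - x = (-474/(-1528458) + 1982799/((-802*(-296)))) - sqrt(3189129) = (-474*(-1/1528458) + 1982799/237392) - sqrt(3189129) = (79/254743 + 1982799*(1/237392)) - sqrt(3189129) = (79/254743 + 1982799/237392) - sqrt(3189129) = 505122919625/60473950256 - sqrt(3189129)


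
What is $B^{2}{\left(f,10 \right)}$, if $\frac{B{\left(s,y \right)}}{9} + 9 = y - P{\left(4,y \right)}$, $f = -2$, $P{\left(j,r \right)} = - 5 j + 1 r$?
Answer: $9801$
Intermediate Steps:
$P{\left(j,r \right)} = r - 5 j$ ($P{\left(j,r \right)} = - 5 j + r = r - 5 j$)
$B{\left(s,y \right)} = 99$ ($B{\left(s,y \right)} = -81 + 9 \left(y - \left(y - 20\right)\right) = -81 + 9 \left(y - \left(-20 + y\right)\right) = -81 + 9 \cdot 20 = -81 + 180 = 99$)
$B^{2}{\left(f,10 \right)} = 99^{2} = 9801$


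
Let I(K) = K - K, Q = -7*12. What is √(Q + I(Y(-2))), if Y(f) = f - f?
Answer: 2*I*√21 ≈ 9.1651*I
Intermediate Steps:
Y(f) = 0
Q = -84
I(K) = 0
√(Q + I(Y(-2))) = √(-84 + 0) = √(-84) = 2*I*√21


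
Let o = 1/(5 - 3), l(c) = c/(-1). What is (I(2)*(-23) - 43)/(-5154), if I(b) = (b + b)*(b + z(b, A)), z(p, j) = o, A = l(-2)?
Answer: 91/1718 ≈ 0.052969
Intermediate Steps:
l(c) = -c (l(c) = c*(-1) = -c)
A = 2 (A = -1*(-2) = 2)
o = ½ (o = 1/2 = ½ ≈ 0.50000)
z(p, j) = ½
I(b) = 2*b*(½ + b) (I(b) = (b + b)*(b + ½) = (2*b)*(½ + b) = 2*b*(½ + b))
(I(2)*(-23) - 43)/(-5154) = ((2*(1 + 2*2))*(-23) - 43)/(-5154) = ((2*(1 + 4))*(-23) - 43)*(-1/5154) = ((2*5)*(-23) - 43)*(-1/5154) = (10*(-23) - 43)*(-1/5154) = (-230 - 43)*(-1/5154) = -273*(-1/5154) = 91/1718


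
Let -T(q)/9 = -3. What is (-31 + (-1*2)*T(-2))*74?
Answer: -6290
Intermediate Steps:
T(q) = 27 (T(q) = -9*(-3) = 27)
(-31 + (-1*2)*T(-2))*74 = (-31 - 1*2*27)*74 = (-31 - 2*27)*74 = (-31 - 54)*74 = -85*74 = -6290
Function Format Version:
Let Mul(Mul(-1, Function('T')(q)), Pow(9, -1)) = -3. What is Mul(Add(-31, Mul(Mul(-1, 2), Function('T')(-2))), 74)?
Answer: -6290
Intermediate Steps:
Function('T')(q) = 27 (Function('T')(q) = Mul(-9, -3) = 27)
Mul(Add(-31, Mul(Mul(-1, 2), Function('T')(-2))), 74) = Mul(Add(-31, Mul(Mul(-1, 2), 27)), 74) = Mul(Add(-31, Mul(-2, 27)), 74) = Mul(Add(-31, -54), 74) = Mul(-85, 74) = -6290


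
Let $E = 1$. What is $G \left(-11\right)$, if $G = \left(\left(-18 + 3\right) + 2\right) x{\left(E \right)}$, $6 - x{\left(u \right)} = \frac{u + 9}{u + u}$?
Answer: $143$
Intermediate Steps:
$x{\left(u \right)} = 6 - \frac{9 + u}{2 u}$ ($x{\left(u \right)} = 6 - \frac{u + 9}{u + u} = 6 - \frac{9 + u}{2 u}$)
$G = -13$ ($G = \left(\left(-18 + 3\right) + 2\right) \frac{-9 + 11 \cdot 1}{2 \cdot 1} = \left(-15 + 2\right) \frac{1}{2} \cdot 1 \left(-9 + 11\right) = - 13 \cdot \frac{1}{2} \cdot 1 \cdot 2 = \left(-13\right) 1 = -13$)
$G \left(-11\right) = \left(-13\right) \left(-11\right) = 143$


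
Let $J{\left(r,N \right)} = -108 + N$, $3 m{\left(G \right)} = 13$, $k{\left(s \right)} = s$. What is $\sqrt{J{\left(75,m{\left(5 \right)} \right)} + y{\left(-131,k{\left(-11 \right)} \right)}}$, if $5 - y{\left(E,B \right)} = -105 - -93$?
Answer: $\frac{2 i \sqrt{195}}{3} \approx 9.3095 i$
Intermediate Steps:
$m{\left(G \right)} = \frac{13}{3}$ ($m{\left(G \right)} = \frac{1}{3} \cdot 13 = \frac{13}{3}$)
$y{\left(E,B \right)} = 17$ ($y{\left(E,B \right)} = 5 - \left(-105 - -93\right) = 5 - \left(-105 + 93\right) = 5 - -12 = 5 + 12 = 17$)
$\sqrt{J{\left(75,m{\left(5 \right)} \right)} + y{\left(-131,k{\left(-11 \right)} \right)}} = \sqrt{\left(-108 + \frac{13}{3}\right) + 17} = \sqrt{- \frac{311}{3} + 17} = \sqrt{- \frac{260}{3}} = \frac{2 i \sqrt{195}}{3}$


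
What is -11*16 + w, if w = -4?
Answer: -180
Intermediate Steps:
-11*16 + w = -11*16 - 4 = -176 - 4 = -180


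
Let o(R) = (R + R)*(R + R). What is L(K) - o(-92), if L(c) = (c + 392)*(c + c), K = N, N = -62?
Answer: -74776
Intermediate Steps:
o(R) = 4*R² (o(R) = (2*R)*(2*R) = 4*R²)
K = -62
L(c) = 2*c*(392 + c) (L(c) = (392 + c)*(2*c) = 2*c*(392 + c))
L(K) - o(-92) = 2*(-62)*(392 - 62) - 4*(-92)² = 2*(-62)*330 - 4*8464 = -40920 - 1*33856 = -40920 - 33856 = -74776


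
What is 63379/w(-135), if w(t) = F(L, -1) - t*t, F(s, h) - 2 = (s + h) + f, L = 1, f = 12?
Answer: -63379/18211 ≈ -3.4803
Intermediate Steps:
F(s, h) = 14 + h + s (F(s, h) = 2 + ((s + h) + 12) = 2 + ((h + s) + 12) = 2 + (12 + h + s) = 14 + h + s)
w(t) = 14 - t**2 (w(t) = (14 - 1 + 1) - t*t = 14 - t**2)
63379/w(-135) = 63379/(14 - 1*(-135)**2) = 63379/(14 - 1*18225) = 63379/(14 - 18225) = 63379/(-18211) = 63379*(-1/18211) = -63379/18211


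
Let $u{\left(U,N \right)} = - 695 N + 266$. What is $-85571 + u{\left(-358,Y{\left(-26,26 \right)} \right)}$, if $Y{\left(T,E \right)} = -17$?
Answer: $-73490$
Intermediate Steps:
$u{\left(U,N \right)} = 266 - 695 N$
$-85571 + u{\left(-358,Y{\left(-26,26 \right)} \right)} = -85571 + \left(266 - -11815\right) = -85571 + \left(266 + 11815\right) = -85571 + 12081 = -73490$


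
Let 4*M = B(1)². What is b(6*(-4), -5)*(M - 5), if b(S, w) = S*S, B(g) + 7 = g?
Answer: 2304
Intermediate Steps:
B(g) = -7 + g
b(S, w) = S²
M = 9 (M = (-7 + 1)²/4 = (¼)*(-6)² = (¼)*36 = 9)
b(6*(-4), -5)*(M - 5) = (6*(-4))²*(9 - 5) = (-24)²*4 = 576*4 = 2304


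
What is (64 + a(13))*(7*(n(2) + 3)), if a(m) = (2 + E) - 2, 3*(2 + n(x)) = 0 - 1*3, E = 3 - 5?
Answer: 0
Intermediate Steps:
E = -2
n(x) = -3 (n(x) = -2 + (0 - 1*3)/3 = -2 + (0 - 3)/3 = -2 + (⅓)*(-3) = -2 - 1 = -3)
a(m) = -2 (a(m) = (2 - 2) - 2 = 0 - 2 = -2)
(64 + a(13))*(7*(n(2) + 3)) = (64 - 2)*(7*(-3 + 3)) = 62*(7*0) = 62*0 = 0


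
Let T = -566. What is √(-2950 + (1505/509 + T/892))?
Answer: I*√151909622856638/227014 ≈ 54.293*I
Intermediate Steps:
√(-2950 + (1505/509 + T/892)) = √(-2950 + (1505/509 - 566/892)) = √(-2950 + (1505*(1/509) - 566*1/892)) = √(-2950 + (1505/509 - 283/446)) = √(-2950 + 527183/227014) = √(-669164117/227014) = I*√151909622856638/227014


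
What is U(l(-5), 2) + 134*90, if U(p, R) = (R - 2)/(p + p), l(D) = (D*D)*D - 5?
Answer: 12060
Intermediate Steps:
l(D) = -5 + D³ (l(D) = D²*D - 5 = D³ - 5 = -5 + D³)
U(p, R) = (-2 + R)/(2*p) (U(p, R) = (-2 + R)/((2*p)) = (-2 + R)*(1/(2*p)) = (-2 + R)/(2*p))
U(l(-5), 2) + 134*90 = (-2 + 2)/(2*(-5 + (-5)³)) + 134*90 = (½)*0/(-5 - 125) + 12060 = (½)*0/(-130) + 12060 = (½)*(-1/130)*0 + 12060 = 0 + 12060 = 12060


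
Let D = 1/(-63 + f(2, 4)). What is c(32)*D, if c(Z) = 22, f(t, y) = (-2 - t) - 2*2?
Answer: -22/71 ≈ -0.30986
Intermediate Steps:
f(t, y) = -6 - t (f(t, y) = (-2 - t) - 4 = -6 - t)
D = -1/71 (D = 1/(-63 + (-6 - 1*2)) = 1/(-63 + (-6 - 2)) = 1/(-63 - 8) = 1/(-71) = -1/71 ≈ -0.014085)
c(32)*D = 22*(-1/71) = -22/71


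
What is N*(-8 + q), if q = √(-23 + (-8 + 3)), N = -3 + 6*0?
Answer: 24 - 6*I*√7 ≈ 24.0 - 15.875*I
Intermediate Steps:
N = -3 (N = -3 + 0 = -3)
q = 2*I*√7 (q = √(-23 - 5) = √(-28) = 2*I*√7 ≈ 5.2915*I)
N*(-8 + q) = -3*(-8 + 2*I*√7) = 24 - 6*I*√7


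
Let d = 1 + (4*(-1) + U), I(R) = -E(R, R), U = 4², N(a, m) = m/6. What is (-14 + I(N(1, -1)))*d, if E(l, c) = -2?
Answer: -156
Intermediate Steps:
N(a, m) = m/6 (N(a, m) = m*(⅙) = m/6)
U = 16
I(R) = 2 (I(R) = -1*(-2) = 2)
d = 13 (d = 1 + (4*(-1) + 16) = 1 + (-4 + 16) = 1 + 12 = 13)
(-14 + I(N(1, -1)))*d = (-14 + 2)*13 = -12*13 = -156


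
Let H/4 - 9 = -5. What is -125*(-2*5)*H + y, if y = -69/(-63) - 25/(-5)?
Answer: 420128/21 ≈ 20006.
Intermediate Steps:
H = 16 (H = 36 + 4*(-5) = 36 - 20 = 16)
y = 128/21 (y = -69*(-1/63) - 25*(-1/5) = 23/21 + 5 = 128/21 ≈ 6.0952)
-125*(-2*5)*H + y = -125*(-2*5)*16 + 128/21 = -(-1250)*16 + 128/21 = -125*(-160) + 128/21 = 20000 + 128/21 = 420128/21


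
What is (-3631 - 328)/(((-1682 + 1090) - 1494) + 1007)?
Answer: 3959/1079 ≈ 3.6691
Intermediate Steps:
(-3631 - 328)/(((-1682 + 1090) - 1494) + 1007) = -3959/((-592 - 1494) + 1007) = -3959/(-2086 + 1007) = -3959/(-1079) = -3959*(-1/1079) = 3959/1079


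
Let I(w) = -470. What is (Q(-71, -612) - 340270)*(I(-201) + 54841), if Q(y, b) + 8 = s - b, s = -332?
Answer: -18486031258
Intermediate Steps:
Q(y, b) = -340 - b (Q(y, b) = -8 + (-332 - b) = -340 - b)
(Q(-71, -612) - 340270)*(I(-201) + 54841) = ((-340 - 1*(-612)) - 340270)*(-470 + 54841) = ((-340 + 612) - 340270)*54371 = (272 - 340270)*54371 = -339998*54371 = -18486031258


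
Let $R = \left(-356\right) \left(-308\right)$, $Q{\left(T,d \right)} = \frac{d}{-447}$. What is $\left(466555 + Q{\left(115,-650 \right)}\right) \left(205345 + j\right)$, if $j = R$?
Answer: $\frac{65692021669855}{447} \approx 1.4696 \cdot 10^{11}$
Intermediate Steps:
$Q{\left(T,d \right)} = - \frac{d}{447}$ ($Q{\left(T,d \right)} = d \left(- \frac{1}{447}\right) = - \frac{d}{447}$)
$R = 109648$
$j = 109648$
$\left(466555 + Q{\left(115,-650 \right)}\right) \left(205345 + j\right) = \left(466555 - - \frac{650}{447}\right) \left(205345 + 109648\right) = \left(466555 + \frac{650}{447}\right) 314993 = \frac{208550735}{447} \cdot 314993 = \frac{65692021669855}{447}$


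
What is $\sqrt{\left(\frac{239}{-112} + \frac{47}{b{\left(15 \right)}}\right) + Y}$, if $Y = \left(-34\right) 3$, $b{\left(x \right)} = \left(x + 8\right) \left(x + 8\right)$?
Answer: $\frac{i \sqrt{43151241}}{644} \approx 10.2 i$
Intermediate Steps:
$b{\left(x \right)} = \left(8 + x\right)^{2}$ ($b{\left(x \right)} = \left(8 + x\right) \left(8 + x\right) = \left(8 + x\right)^{2}$)
$Y = -102$
$\sqrt{\left(\frac{239}{-112} + \frac{47}{b{\left(15 \right)}}\right) + Y} = \sqrt{\left(\frac{239}{-112} + \frac{47}{\left(8 + 15\right)^{2}}\right) - 102} = \sqrt{\left(239 \left(- \frac{1}{112}\right) + \frac{47}{23^{2}}\right) - 102} = \sqrt{\left(- \frac{239}{112} + \frac{47}{529}\right) - 102} = \sqrt{- \frac{121167}{59248} - 102} = \sqrt{- \frac{6164463}{59248}} = \frac{i \sqrt{43151241}}{644}$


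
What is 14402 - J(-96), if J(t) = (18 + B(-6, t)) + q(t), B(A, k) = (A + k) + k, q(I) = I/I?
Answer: 14581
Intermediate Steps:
q(I) = 1
B(A, k) = A + 2*k
J(t) = 13 + 2*t (J(t) = (18 + (-6 + 2*t)) + 1 = (12 + 2*t) + 1 = 13 + 2*t)
14402 - J(-96) = 14402 - (13 + 2*(-96)) = 14402 - (13 - 192) = 14402 - 1*(-179) = 14402 + 179 = 14581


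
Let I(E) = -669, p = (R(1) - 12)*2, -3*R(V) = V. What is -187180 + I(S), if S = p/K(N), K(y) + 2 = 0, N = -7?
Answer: -187849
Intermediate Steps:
R(V) = -V/3
K(y) = -2 (K(y) = -2 + 0 = -2)
p = -74/3 (p = (-⅓*1 - 12)*2 = (-⅓ - 12)*2 = -37/3*2 = -74/3 ≈ -24.667)
S = 37/3 (S = -74/3/(-2) = -74/3*(-½) = 37/3 ≈ 12.333)
-187180 + I(S) = -187180 - 669 = -187849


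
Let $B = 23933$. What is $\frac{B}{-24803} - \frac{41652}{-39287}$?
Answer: $\frac{5461105}{57319733} \approx 0.095274$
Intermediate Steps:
$\frac{B}{-24803} - \frac{41652}{-39287} = \frac{23933}{-24803} - \frac{41652}{-39287} = 23933 \left(- \frac{1}{24803}\right) - - \frac{41652}{39287} = - \frac{23933}{24803} + \frac{41652}{39287} = \frac{5461105}{57319733}$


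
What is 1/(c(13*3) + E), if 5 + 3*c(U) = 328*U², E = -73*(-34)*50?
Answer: 3/871183 ≈ 3.4436e-6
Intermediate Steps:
E = 124100 (E = 2482*50 = 124100)
c(U) = -5/3 + 328*U²/3 (c(U) = -5/3 + (328*U²)/3 = -5/3 + 328*U²/3)
1/(c(13*3) + E) = 1/((-5/3 + 328*(13*3)²/3) + 124100) = 1/((-5/3 + (328/3)*39²) + 124100) = 1/((-5/3 + (328/3)*1521) + 124100) = 1/((-5/3 + 166296) + 124100) = 1/(498883/3 + 124100) = 1/(871183/3) = 3/871183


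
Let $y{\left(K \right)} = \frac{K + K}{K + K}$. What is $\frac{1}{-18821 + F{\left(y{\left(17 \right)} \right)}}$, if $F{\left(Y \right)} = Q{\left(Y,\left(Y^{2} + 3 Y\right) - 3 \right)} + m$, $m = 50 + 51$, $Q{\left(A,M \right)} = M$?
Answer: $- \frac{1}{18719} \approx -5.3422 \cdot 10^{-5}$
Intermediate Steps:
$m = 101$
$y{\left(K \right)} = 1$ ($y{\left(K \right)} = \frac{2 K}{2 K} = 2 K \frac{1}{2 K} = 1$)
$F{\left(Y \right)} = 98 + Y^{2} + 3 Y$ ($F{\left(Y \right)} = \left(\left(Y^{2} + 3 Y\right) - 3\right) + 101 = \left(-3 + Y^{2} + 3 Y\right) + 101 = 98 + Y^{2} + 3 Y$)
$\frac{1}{-18821 + F{\left(y{\left(17 \right)} \right)}} = \frac{1}{-18821 + \left(98 + 1^{2} + 3 \cdot 1\right)} = \frac{1}{-18821 + \left(98 + 1 + 3\right)} = \frac{1}{-18821 + 102} = \frac{1}{-18719} = - \frac{1}{18719}$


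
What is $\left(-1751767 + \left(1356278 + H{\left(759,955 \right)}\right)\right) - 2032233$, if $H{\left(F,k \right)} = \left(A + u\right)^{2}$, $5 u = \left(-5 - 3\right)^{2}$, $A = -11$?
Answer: $- \frac{60692969}{25} \approx -2.4277 \cdot 10^{6}$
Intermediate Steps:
$u = \frac{64}{5}$ ($u = \frac{\left(-5 - 3\right)^{2}}{5} = \frac{\left(-8\right)^{2}}{5} = \frac{1}{5} \cdot 64 = \frac{64}{5} \approx 12.8$)
$H{\left(F,k \right)} = \frac{81}{25}$ ($H{\left(F,k \right)} = \left(-11 + \frac{64}{5}\right)^{2} = \left(\frac{9}{5}\right)^{2} = \frac{81}{25}$)
$\left(-1751767 + \left(1356278 + H{\left(759,955 \right)}\right)\right) - 2032233 = \left(-1751767 + \left(1356278 + \frac{81}{25}\right)\right) - 2032233 = \left(-1751767 + \frac{33907031}{25}\right) - 2032233 = - \frac{9887144}{25} - 2032233 = - \frac{60692969}{25}$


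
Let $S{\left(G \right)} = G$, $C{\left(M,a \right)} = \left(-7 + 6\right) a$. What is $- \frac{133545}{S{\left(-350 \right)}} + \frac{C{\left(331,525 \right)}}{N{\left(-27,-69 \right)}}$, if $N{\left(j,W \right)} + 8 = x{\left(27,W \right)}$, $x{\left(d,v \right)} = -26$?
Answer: $\frac{236214}{595} \approx 397.0$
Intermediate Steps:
$C{\left(M,a \right)} = - a$
$N{\left(j,W \right)} = -34$ ($N{\left(j,W \right)} = -8 - 26 = -34$)
$- \frac{133545}{S{\left(-350 \right)}} + \frac{C{\left(331,525 \right)}}{N{\left(-27,-69 \right)}} = - \frac{133545}{-350} + \frac{\left(-1\right) 525}{-34} = \left(-133545\right) \left(- \frac{1}{350}\right) - - \frac{525}{34} = \frac{26709}{70} + \frac{525}{34} = \frac{236214}{595}$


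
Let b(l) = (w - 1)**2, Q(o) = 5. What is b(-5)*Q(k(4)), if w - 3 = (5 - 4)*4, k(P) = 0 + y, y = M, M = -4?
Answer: 180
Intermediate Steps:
y = -4
k(P) = -4 (k(P) = 0 - 4 = -4)
w = 7 (w = 3 + (5 - 4)*4 = 3 + 1*4 = 3 + 4 = 7)
b(l) = 36 (b(l) = (7 - 1)**2 = 6**2 = 36)
b(-5)*Q(k(4)) = 36*5 = 180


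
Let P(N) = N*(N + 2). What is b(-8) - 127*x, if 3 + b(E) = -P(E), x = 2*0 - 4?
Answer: 457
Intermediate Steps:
P(N) = N*(2 + N)
x = -4 (x = 0 - 4 = -4)
b(E) = -3 - E*(2 + E)
b(-8) - 127*x = (-3 - 1*(-8)*(2 - 8)) - 127*(-4) = (-3 - 1*(-8)*(-6)) + 508 = (-3 - 48) + 508 = -51 + 508 = 457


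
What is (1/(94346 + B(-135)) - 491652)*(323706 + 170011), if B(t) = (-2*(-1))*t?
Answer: -22835721353239067/94076 ≈ -2.4274e+11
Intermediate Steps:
B(t) = 2*t
(1/(94346 + B(-135)) - 491652)*(323706 + 170011) = (1/(94346 + 2*(-135)) - 491652)*(323706 + 170011) = (1/(94346 - 270) - 491652)*493717 = (1/94076 - 491652)*493717 = -46252653551/94076*493717 = -22835721353239067/94076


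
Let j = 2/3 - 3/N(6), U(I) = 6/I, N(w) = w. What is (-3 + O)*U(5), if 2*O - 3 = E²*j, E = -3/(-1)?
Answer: -9/10 ≈ -0.90000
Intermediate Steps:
E = 3 (E = -3*(-1) = 3)
j = ⅙ (j = 2/3 - 3/6 = 2*(⅓) - 3*⅙ = ⅔ - ½ = ⅙ ≈ 0.16667)
O = 9/4 (O = 3/2 + (3²*(⅙))/2 = 3/2 + (9*(⅙))/2 = 3/2 + (½)*(3/2) = 3/2 + ¾ = 9/4 ≈ 2.2500)
(-3 + O)*U(5) = (-3 + 9/4)*(6/5) = -9/(2*5) = -¾*6/5 = -9/10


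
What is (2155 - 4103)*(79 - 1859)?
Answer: 3467440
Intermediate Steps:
(2155 - 4103)*(79 - 1859) = -1948*(-1780) = 3467440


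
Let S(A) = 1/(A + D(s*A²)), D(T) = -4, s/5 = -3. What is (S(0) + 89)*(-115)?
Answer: -40825/4 ≈ -10206.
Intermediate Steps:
s = -15 (s = 5*(-3) = -15)
S(A) = 1/(-4 + A) (S(A) = 1/(A - 4) = 1/(-4 + A))
(S(0) + 89)*(-115) = (1/(-4 + 0) + 89)*(-115) = (1/(-4) + 89)*(-115) = (-¼ + 89)*(-115) = (355/4)*(-115) = -40825/4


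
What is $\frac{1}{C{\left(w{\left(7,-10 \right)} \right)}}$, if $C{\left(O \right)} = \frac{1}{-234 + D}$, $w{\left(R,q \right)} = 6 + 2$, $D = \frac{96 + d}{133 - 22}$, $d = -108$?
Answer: $- \frac{8662}{37} \approx -234.11$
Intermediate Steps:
$D = - \frac{4}{37}$ ($D = \frac{96 - 108}{133 - 22} = - \frac{12}{111} = \left(-12\right) \frac{1}{111} = - \frac{4}{37} \approx -0.10811$)
$w{\left(R,q \right)} = 8$
$C{\left(O \right)} = - \frac{37}{8662}$ ($C{\left(O \right)} = \frac{1}{-234 - \frac{4}{37}} = \frac{1}{- \frac{8662}{37}} = - \frac{37}{8662}$)
$\frac{1}{C{\left(w{\left(7,-10 \right)} \right)}} = \frac{1}{- \frac{37}{8662}} = - \frac{8662}{37}$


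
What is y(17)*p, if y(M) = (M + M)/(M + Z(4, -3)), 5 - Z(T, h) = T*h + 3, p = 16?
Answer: 544/31 ≈ 17.548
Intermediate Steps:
Z(T, h) = 2 - T*h (Z(T, h) = 5 - (T*h + 3) = 5 - (3 + T*h) = 5 + (-3 - T*h) = 2 - T*h)
y(M) = 2*M/(14 + M) (y(M) = (M + M)/(M + (2 - 1*4*(-3))) = (2*M)/(M + (2 + 12)) = (2*M)/(M + 14) = (2*M)/(14 + M) = 2*M/(14 + M))
y(17)*p = (2*17/(14 + 17))*16 = (2*17/31)*16 = (2*17*(1/31))*16 = (34/31)*16 = 544/31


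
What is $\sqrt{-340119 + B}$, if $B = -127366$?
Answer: $i \sqrt{467485} \approx 683.73 i$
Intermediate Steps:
$\sqrt{-340119 + B} = \sqrt{-340119 - 127366} = \sqrt{-467485} = i \sqrt{467485}$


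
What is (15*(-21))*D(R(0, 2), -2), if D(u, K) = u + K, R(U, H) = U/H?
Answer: 630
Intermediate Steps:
D(u, K) = K + u
(15*(-21))*D(R(0, 2), -2) = (15*(-21))*(-2 + 0/2) = -315*(-2 + 0*(½)) = -315*(-2 + 0) = -315*(-2) = 630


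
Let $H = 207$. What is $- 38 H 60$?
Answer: $-471960$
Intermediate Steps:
$- 38 H 60 = \left(-38\right) 207 \cdot 60 = \left(-7866\right) 60 = -471960$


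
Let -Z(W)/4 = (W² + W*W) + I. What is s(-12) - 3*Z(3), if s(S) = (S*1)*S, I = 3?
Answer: 396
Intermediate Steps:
s(S) = S² (s(S) = S*S = S²)
Z(W) = -12 - 8*W² (Z(W) = -4*((W² + W*W) + 3) = -4*((W² + W²) + 3) = -4*(2*W² + 3) = -4*(3 + 2*W²) = -12 - 8*W²)
s(-12) - 3*Z(3) = (-12)² - 3*(-12 - 8*3²) = 144 - 3*(-12 - 8*9) = 144 - 3*(-12 - 72) = 144 - 3*(-84) = 144 + 252 = 396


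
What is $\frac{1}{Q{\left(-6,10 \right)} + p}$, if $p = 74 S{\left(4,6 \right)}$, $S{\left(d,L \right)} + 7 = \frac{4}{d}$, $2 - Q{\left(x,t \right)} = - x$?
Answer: $- \frac{1}{448} \approx -0.0022321$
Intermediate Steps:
$Q{\left(x,t \right)} = 2 + x$ ($Q{\left(x,t \right)} = 2 - - x = 2 + x$)
$S{\left(d,L \right)} = -7 + \frac{4}{d}$
$p = -444$ ($p = 74 \left(-7 + \frac{4}{4}\right) = 74 \left(-7 + 4 \cdot \frac{1}{4}\right) = 74 \left(-7 + 1\right) = 74 \left(-6\right) = -444$)
$\frac{1}{Q{\left(-6,10 \right)} + p} = \frac{1}{\left(2 - 6\right) - 444} = \frac{1}{-4 - 444} = \frac{1}{-448} = - \frac{1}{448}$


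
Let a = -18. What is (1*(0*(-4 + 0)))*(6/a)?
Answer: 0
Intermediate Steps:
(1*(0*(-4 + 0)))*(6/a) = (1*(0*(-4 + 0)))*(6/(-18)) = (1*(0*(-4)))*(6*(-1/18)) = (1*0)*(-1/3) = 0*(-1/3) = 0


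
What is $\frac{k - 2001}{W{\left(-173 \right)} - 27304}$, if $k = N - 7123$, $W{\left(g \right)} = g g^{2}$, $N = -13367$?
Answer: $\frac{7497}{1735007} \approx 0.004321$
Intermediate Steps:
$W{\left(g \right)} = g^{3}$
$k = -20490$ ($k = -13367 - 7123 = -20490$)
$\frac{k - 2001}{W{\left(-173 \right)} - 27304} = \frac{-20490 - 2001}{\left(-173\right)^{3} - 27304} = - \frac{22491}{-5177717 - 27304} = - \frac{22491}{-5205021} = \left(-22491\right) \left(- \frac{1}{5205021}\right) = \frac{7497}{1735007}$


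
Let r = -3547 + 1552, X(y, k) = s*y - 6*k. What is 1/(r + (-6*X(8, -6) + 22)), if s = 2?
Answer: -1/2285 ≈ -0.00043764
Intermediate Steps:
X(y, k) = -6*k + 2*y (X(y, k) = 2*y - 6*k = -6*k + 2*y)
r = -1995
1/(r + (-6*X(8, -6) + 22)) = 1/(-1995 + (-6*(-6*(-6) + 2*8) + 22)) = 1/(-1995 + (-6*(36 + 16) + 22)) = 1/(-1995 + (-6*52 + 22)) = 1/(-1995 + (-312 + 22)) = 1/(-1995 - 290) = 1/(-2285) = -1/2285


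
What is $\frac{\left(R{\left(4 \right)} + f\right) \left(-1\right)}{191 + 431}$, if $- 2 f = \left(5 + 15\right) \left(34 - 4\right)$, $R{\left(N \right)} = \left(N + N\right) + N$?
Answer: $\frac{144}{311} \approx 0.46302$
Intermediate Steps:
$R{\left(N \right)} = 3 N$ ($R{\left(N \right)} = 2 N + N = 3 N$)
$f = -300$ ($f = - \frac{\left(5 + 15\right) \left(34 - 4\right)}{2} = - \frac{20 \cdot 30}{2} = \left(- \frac{1}{2}\right) 600 = -300$)
$\frac{\left(R{\left(4 \right)} + f\right) \left(-1\right)}{191 + 431} = \frac{\left(3 \cdot 4 - 300\right) \left(-1\right)}{191 + 431} = \frac{\left(12 - 300\right) \left(-1\right)}{622} = \left(-288\right) \left(-1\right) \frac{1}{622} = 288 \cdot \frac{1}{622} = \frac{144}{311}$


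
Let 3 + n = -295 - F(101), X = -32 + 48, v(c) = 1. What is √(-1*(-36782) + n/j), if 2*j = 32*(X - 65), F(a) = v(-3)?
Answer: √28837387/28 ≈ 191.79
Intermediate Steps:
X = 16
F(a) = 1
n = -299 (n = -3 + (-295 - 1*1) = -3 + (-295 - 1) = -3 - 296 = -299)
j = -784 (j = (32*(16 - 65))/2 = (32*(-49))/2 = (½)*(-1568) = -784)
√(-1*(-36782) + n/j) = √(-1*(-36782) - 299/(-784)) = √(36782 - 299*(-1/784)) = √(36782 + 299/784) = √(28837387/784) = √28837387/28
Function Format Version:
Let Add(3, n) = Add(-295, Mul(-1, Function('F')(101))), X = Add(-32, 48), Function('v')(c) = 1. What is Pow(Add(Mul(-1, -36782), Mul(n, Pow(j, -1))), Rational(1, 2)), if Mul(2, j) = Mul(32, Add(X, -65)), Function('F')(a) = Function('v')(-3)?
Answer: Mul(Rational(1, 28), Pow(28837387, Rational(1, 2))) ≈ 191.79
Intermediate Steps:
X = 16
Function('F')(a) = 1
n = -299 (n = Add(-3, Add(-295, Mul(-1, 1))) = Add(-3, Add(-295, -1)) = Add(-3, -296) = -299)
j = -784 (j = Mul(Rational(1, 2), Mul(32, Add(16, -65))) = Mul(Rational(1, 2), Mul(32, -49)) = Mul(Rational(1, 2), -1568) = -784)
Pow(Add(Mul(-1, -36782), Mul(n, Pow(j, -1))), Rational(1, 2)) = Pow(Add(Mul(-1, -36782), Mul(-299, Pow(-784, -1))), Rational(1, 2)) = Pow(Add(36782, Mul(-299, Rational(-1, 784))), Rational(1, 2)) = Pow(Add(36782, Rational(299, 784)), Rational(1, 2)) = Pow(Rational(28837387, 784), Rational(1, 2)) = Mul(Rational(1, 28), Pow(28837387, Rational(1, 2)))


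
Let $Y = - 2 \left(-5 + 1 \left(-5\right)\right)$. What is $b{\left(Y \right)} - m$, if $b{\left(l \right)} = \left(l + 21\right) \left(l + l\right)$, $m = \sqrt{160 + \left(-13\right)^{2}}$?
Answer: $1640 - \sqrt{329} \approx 1621.9$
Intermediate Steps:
$m = \sqrt{329}$ ($m = \sqrt{160 + 169} = \sqrt{329} \approx 18.138$)
$Y = 20$ ($Y = - 2 \left(-5 - 5\right) = \left(-2\right) \left(-10\right) = 20$)
$b{\left(l \right)} = 2 l \left(21 + l\right)$ ($b{\left(l \right)} = \left(21 + l\right) 2 l = 2 l \left(21 + l\right)$)
$b{\left(Y \right)} - m = 2 \cdot 20 \left(21 + 20\right) - \sqrt{329} = 2 \cdot 20 \cdot 41 - \sqrt{329} = 1640 - \sqrt{329}$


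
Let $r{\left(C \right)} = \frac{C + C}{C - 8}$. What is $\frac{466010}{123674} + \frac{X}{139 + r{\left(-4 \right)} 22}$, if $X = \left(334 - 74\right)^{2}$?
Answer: $\frac{12647958905}{28506857} \approx 443.68$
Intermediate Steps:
$X = 67600$ ($X = 260^{2} = 67600$)
$r{\left(C \right)} = \frac{2 C}{-8 + C}$
$\frac{466010}{123674} + \frac{X}{139 + r{\left(-4 \right)} 22} = \frac{466010}{123674} + \frac{67600}{139 + 2 \left(-4\right) \frac{1}{-8 - 4} \cdot 22} = 466010 \cdot \frac{1}{123674} + \frac{67600}{139 + 2 \left(-4\right) \frac{1}{-12} \cdot 22} = \frac{233005}{61837} + \frac{67600}{139 + 2 \left(-4\right) \left(- \frac{1}{12}\right) 22} = \frac{233005}{61837} + \frac{67600}{139 + \frac{2}{3} \cdot 22} = \frac{233005}{61837} + \frac{67600}{139 + \frac{44}{3}} = \frac{233005}{61837} + \frac{67600}{\frac{461}{3}} = \frac{233005}{61837} + 67600 \cdot \frac{3}{461} = \frac{233005}{61837} + \frac{202800}{461} = \frac{12647958905}{28506857}$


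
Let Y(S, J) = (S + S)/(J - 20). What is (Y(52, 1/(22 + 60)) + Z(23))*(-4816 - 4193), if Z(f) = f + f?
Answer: -54763254/149 ≈ -3.6754e+5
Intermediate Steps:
Z(f) = 2*f
Y(S, J) = 2*S/(-20 + J) (Y(S, J) = (2*S)/(-20 + J) = 2*S/(-20 + J))
(Y(52, 1/(22 + 60)) + Z(23))*(-4816 - 4193) = (2*52/(-20 + 1/(22 + 60)) + 2*23)*(-4816 - 4193) = (2*52/(-20 + 1/82) + 46)*(-9009) = (2*52/(-1639/82) + 46)*(-9009) = (2*52*(-82/1639) + 46)*(-9009) = (-8528/1639 + 46)*(-9009) = (66866/1639)*(-9009) = -54763254/149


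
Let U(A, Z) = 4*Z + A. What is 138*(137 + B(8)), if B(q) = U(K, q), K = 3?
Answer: 23736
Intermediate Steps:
U(A, Z) = A + 4*Z
B(q) = 3 + 4*q
138*(137 + B(8)) = 138*(137 + (3 + 4*8)) = 138*(137 + (3 + 32)) = 138*(137 + 35) = 138*172 = 23736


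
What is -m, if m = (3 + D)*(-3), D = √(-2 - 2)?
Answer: 9 + 6*I ≈ 9.0 + 6.0*I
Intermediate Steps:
D = 2*I (D = √(-4) = 2*I ≈ 2.0*I)
m = -9 - 6*I (m = (3 + 2*I)*(-3) = -9 - 6*I ≈ -9.0 - 6.0*I)
-m = -(-9 - 6*I) = 9 + 6*I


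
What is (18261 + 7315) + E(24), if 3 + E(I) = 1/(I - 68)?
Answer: 1125211/44 ≈ 25573.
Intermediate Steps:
E(I) = -3 + 1/(-68 + I) (E(I) = -3 + 1/(I - 68) = -3 + 1/(-68 + I))
(18261 + 7315) + E(24) = (18261 + 7315) + (205 - 3*24)/(-68 + 24) = 25576 + (205 - 72)/(-44) = 25576 - 1/44*133 = 25576 - 133/44 = 1125211/44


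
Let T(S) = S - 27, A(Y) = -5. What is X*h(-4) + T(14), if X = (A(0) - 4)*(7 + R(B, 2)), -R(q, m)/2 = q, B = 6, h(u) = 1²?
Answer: 32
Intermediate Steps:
h(u) = 1
R(q, m) = -2*q
X = 45 (X = (-5 - 4)*(7 - 2*6) = -9*(7 - 12) = -9*(-5) = 45)
T(S) = -27 + S
X*h(-4) + T(14) = 45*1 + (-27 + 14) = 45 - 13 = 32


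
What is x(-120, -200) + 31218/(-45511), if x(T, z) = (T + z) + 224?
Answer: -4400274/45511 ≈ -96.686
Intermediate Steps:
x(T, z) = 224 + T + z
x(-120, -200) + 31218/(-45511) = (224 - 120 - 200) + 31218/(-45511) = -96 + 31218*(-1/45511) = -96 - 31218/45511 = -4400274/45511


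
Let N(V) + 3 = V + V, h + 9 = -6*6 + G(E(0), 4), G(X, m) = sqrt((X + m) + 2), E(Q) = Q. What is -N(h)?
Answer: 93 - 2*sqrt(6) ≈ 88.101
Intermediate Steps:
G(X, m) = sqrt(2 + X + m)
h = -45 + sqrt(6) (h = -9 + (-6*6 + sqrt(2 + 0 + 4)) = -9 + (-36 + sqrt(6)) = -45 + sqrt(6) ≈ -42.551)
N(V) = -3 + 2*V (N(V) = -3 + (V + V) = -3 + 2*V)
-N(h) = -(-3 + 2*(-45 + sqrt(6))) = -(-3 + (-90 + 2*sqrt(6))) = -(-93 + 2*sqrt(6)) = 93 - 2*sqrt(6)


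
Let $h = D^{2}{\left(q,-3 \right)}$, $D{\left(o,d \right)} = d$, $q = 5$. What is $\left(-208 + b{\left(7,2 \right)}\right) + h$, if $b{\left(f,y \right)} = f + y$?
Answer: $-190$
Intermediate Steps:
$h = 9$ ($h = \left(-3\right)^{2} = 9$)
$\left(-208 + b{\left(7,2 \right)}\right) + h = \left(-208 + \left(7 + 2\right)\right) + 9 = \left(-208 + 9\right) + 9 = -199 + 9 = -190$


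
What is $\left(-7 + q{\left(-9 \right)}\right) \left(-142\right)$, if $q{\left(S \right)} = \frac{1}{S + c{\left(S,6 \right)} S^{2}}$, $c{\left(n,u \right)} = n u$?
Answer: $\frac{4356844}{4383} \approx 994.03$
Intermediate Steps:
$q{\left(S \right)} = \frac{1}{S + 6 S^{3}}$ ($q{\left(S \right)} = \frac{1}{S + S 6 S^{2}} = \frac{1}{S + 6 S S^{2}} = \frac{1}{S + 6 S^{3}}$)
$\left(-7 + q{\left(-9 \right)}\right) \left(-142\right) = \left(-7 + \frac{1}{-9 + 6 \left(-9\right)^{3}}\right) \left(-142\right) = \left(-7 + \frac{1}{-9 + 6 \left(-729\right)}\right) \left(-142\right) = \left(-7 + \frac{1}{-9 - 4374}\right) \left(-142\right) = \left(-7 + \frac{1}{-4383}\right) \left(-142\right) = \left(-7 - \frac{1}{4383}\right) \left(-142\right) = \left(- \frac{30682}{4383}\right) \left(-142\right) = \frac{4356844}{4383}$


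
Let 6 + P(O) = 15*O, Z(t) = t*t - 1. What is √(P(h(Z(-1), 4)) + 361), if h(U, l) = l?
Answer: √415 ≈ 20.372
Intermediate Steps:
Z(t) = -1 + t² (Z(t) = t² - 1 = -1 + t²)
P(O) = -6 + 15*O
√(P(h(Z(-1), 4)) + 361) = √((-6 + 15*4) + 361) = √((-6 + 60) + 361) = √(54 + 361) = √415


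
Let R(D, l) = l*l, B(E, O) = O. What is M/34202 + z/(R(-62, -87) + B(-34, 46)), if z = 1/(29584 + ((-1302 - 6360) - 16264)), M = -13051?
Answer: -140577761242/368404021335 ≈ -0.38159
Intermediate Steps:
R(D, l) = l²
z = 1/5658 (z = 1/(29584 + (-7662 - 16264)) = 1/(29584 - 23926) = 1/5658 ≈ 0.00017674)
M/34202 + z/(R(-62, -87) + B(-34, 46)) = -13051/34202 + 1/(5658*((-87)² + 46)) = -13051*1/34202 + 1/(5658*(7569 + 46)) = -13051/34202 + (1/5658)/7615 = -13051/34202 + (1/5658)*(1/7615) = -13051/34202 + 1/43085670 = -140577761242/368404021335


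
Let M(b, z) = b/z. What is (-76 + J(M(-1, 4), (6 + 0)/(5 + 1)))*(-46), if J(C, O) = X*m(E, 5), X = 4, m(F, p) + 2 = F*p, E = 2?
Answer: 2024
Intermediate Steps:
m(F, p) = -2 + F*p
J(C, O) = 32 (J(C, O) = 4*(-2 + 2*5) = 4*(-2 + 10) = 4*8 = 32)
(-76 + J(M(-1, 4), (6 + 0)/(5 + 1)))*(-46) = (-76 + 32)*(-46) = -44*(-46) = 2024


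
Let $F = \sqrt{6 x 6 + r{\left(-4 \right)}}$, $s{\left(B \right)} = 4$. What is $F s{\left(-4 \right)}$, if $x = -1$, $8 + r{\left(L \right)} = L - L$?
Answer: $8 i \sqrt{11} \approx 26.533 i$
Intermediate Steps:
$r{\left(L \right)} = -8$ ($r{\left(L \right)} = -8 + \left(L - L\right) = -8 + 0 = -8$)
$F = 2 i \sqrt{11}$ ($F = \sqrt{6 \left(-1\right) 6 - 8} = \sqrt{\left(-6\right) 6 - 8} = \sqrt{-36 - 8} = \sqrt{-44} = 2 i \sqrt{11} \approx 6.6332 i$)
$F s{\left(-4 \right)} = 2 i \sqrt{11} \cdot 4 = 8 i \sqrt{11}$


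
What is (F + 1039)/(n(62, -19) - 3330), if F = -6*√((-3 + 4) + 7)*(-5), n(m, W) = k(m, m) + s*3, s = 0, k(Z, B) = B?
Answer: -1039/3268 - 15*√2/817 ≈ -0.34390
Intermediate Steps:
n(m, W) = m (n(m, W) = m + 0*3 = m + 0 = m)
F = 60*√2 (F = -6*√(1 + 7)*(-5) = -12*√2*(-5) = 60*√2 ≈ 84.853)
(F + 1039)/(n(62, -19) - 3330) = (60*√2 + 1039)/(62 - 3330) = (1039 + 60*√2)/(-3268) = (1039 + 60*√2)*(-1/3268) = -1039/3268 - 15*√2/817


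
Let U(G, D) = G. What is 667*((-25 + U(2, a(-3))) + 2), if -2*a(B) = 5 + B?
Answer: -14007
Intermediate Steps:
a(B) = -5/2 - B/2 (a(B) = -(5 + B)/2 = -5/2 - B/2)
667*((-25 + U(2, a(-3))) + 2) = 667*((-25 + 2) + 2) = 667*(-23 + 2) = 667*(-21) = -14007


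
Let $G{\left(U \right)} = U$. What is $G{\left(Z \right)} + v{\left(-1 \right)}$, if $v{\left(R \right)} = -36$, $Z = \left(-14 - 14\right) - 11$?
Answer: $-75$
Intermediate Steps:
$Z = -39$ ($Z = -28 - 11 = -39$)
$G{\left(Z \right)} + v{\left(-1 \right)} = -39 - 36 = -75$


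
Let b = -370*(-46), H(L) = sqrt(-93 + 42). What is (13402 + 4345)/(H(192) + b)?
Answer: 302053940/289680451 - 17747*I*sqrt(51)/289680451 ≈ 1.0427 - 0.00043751*I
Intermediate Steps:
H(L) = I*sqrt(51) (H(L) = sqrt(-51) = I*sqrt(51))
b = 17020
(13402 + 4345)/(H(192) + b) = (13402 + 4345)/(I*sqrt(51) + 17020) = 17747/(17020 + I*sqrt(51))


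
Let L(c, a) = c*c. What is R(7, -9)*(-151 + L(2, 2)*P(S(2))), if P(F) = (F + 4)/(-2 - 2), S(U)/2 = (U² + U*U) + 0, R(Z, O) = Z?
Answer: -1197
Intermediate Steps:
L(c, a) = c²
S(U) = 4*U² (S(U) = 2*((U² + U*U) + 0) = 2*((U² + U²) + 0) = 2*(2*U² + 0) = 2*(2*U²) = 4*U²)
P(F) = -1 - F/4 (P(F) = (4 + F)/(-4) = (4 + F)*(-¼) = -1 - F/4)
R(7, -9)*(-151 + L(2, 2)*P(S(2))) = 7*(-151 + 2²*(-1 - 2²)) = 7*(-151 + 4*(-1 - 4)) = 7*(-151 + 4*(-5)) = 7*(-151 - 20) = 7*(-171) = -1197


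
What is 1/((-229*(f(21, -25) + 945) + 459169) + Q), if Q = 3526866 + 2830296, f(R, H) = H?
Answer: 1/6605651 ≈ 1.5139e-7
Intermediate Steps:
Q = 6357162
1/((-229*(f(21, -25) + 945) + 459169) + Q) = 1/((-229*(-25 + 945) + 459169) + 6357162) = 1/((-229*920 + 459169) + 6357162) = 1/((-210680 + 459169) + 6357162) = 1/(248489 + 6357162) = 1/6605651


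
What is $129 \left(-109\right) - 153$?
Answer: $-14214$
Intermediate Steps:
$129 \left(-109\right) - 153 = -14061 - 153 = -14214$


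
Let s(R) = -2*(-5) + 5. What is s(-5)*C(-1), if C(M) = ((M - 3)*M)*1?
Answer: 60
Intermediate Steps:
s(R) = 15 (s(R) = 10 + 5 = 15)
C(M) = M*(-3 + M) (C(M) = ((-3 + M)*M)*1 = (M*(-3 + M))*1 = M*(-3 + M))
s(-5)*C(-1) = 15*(-(-3 - 1)) = 15*(-1*(-4)) = 15*4 = 60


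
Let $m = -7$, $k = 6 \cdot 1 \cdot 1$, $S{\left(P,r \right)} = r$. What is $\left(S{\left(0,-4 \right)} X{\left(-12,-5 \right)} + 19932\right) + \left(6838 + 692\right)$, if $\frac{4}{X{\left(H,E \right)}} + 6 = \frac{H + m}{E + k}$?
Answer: $\frac{686566}{25} \approx 27463.0$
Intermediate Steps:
$k = 6$ ($k = 6 \cdot 1 = 6$)
$X{\left(H,E \right)} = \frac{4}{-6 + \frac{-7 + H}{6 + E}}$ ($X{\left(H,E \right)} = \frac{4}{-6 + \frac{H - 7}{E + 6}} = \frac{4}{-6 + \frac{-7 + H}{6 + E}}$)
$\left(S{\left(0,-4 \right)} X{\left(-12,-5 \right)} + 19932\right) + \left(6838 + 692\right) = \left(- 4 \frac{4 \left(-6 - -5\right)}{43 - -12 + 6 \left(-5\right)} + 19932\right) + \left(6838 + 692\right) = \left(- 4 \frac{4 \left(-6 + 5\right)}{43 + 12 - 30} + 19932\right) + 7530 = \left(- 4 \cdot 4 \cdot \frac{1}{25} \left(-1\right) + 19932\right) + 7530 = \left(\left(-4\right) \left(- \frac{4}{25}\right) + 19932\right) + 7530 = \left(\frac{16}{25} + 19932\right) + 7530 = \frac{498316}{25} + 7530 = \frac{686566}{25}$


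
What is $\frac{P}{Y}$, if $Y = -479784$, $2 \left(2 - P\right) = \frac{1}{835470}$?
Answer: $- \frac{3341879}{801690276960} \approx -4.1685 \cdot 10^{-6}$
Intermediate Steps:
$P = \frac{3341879}{1670940}$ ($P = 2 - \frac{1}{2 \cdot 835470} = 2 - \frac{1}{1670940} = \frac{3341879}{1670940} \approx 2.0$)
$\frac{P}{Y} = \frac{3341879}{1670940 \left(-479784\right)} = \frac{3341879}{1670940} \left(- \frac{1}{479784}\right) = - \frac{3341879}{801690276960}$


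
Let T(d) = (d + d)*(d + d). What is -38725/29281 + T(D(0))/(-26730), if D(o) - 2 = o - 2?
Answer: -38725/29281 ≈ -1.3225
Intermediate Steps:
D(o) = o (D(o) = 2 + (o - 2) = 2 + (-2 + o) = o)
T(d) = 4*d**2 (T(d) = (2*d)*(2*d) = 4*d**2)
-38725/29281 + T(D(0))/(-26730) = -38725/29281 + (4*0**2)/(-26730) = -38725*1/29281 + (4*0)*(-1/26730) = -38725/29281 + 0*(-1/26730) = -38725/29281 + 0 = -38725/29281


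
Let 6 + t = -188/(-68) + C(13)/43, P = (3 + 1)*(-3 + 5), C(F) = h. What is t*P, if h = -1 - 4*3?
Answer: -20688/731 ≈ -28.301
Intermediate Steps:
h = -13 (h = -1 - 12 = -13)
C(F) = -13
P = 8 (P = 4*2 = 8)
t = -2586/731 (t = -6 + (-188/(-68) - 13/43) = -6 + (-188*(-1/68) - 13*1/43) = -6 + (47/17 - 13/43) = -6 + 1800/731 = -2586/731 ≈ -3.5376)
t*P = -2586/731*8 = -20688/731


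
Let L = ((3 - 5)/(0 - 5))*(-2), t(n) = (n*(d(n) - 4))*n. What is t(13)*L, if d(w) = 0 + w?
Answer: -6084/5 ≈ -1216.8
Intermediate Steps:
d(w) = w
t(n) = n**2*(-4 + n) (t(n) = (n*(n - 4))*n = (n*(-4 + n))*n = n**2*(-4 + n))
L = -4/5 (L = -2/(-5)*(-2) = -2*(-1/5)*(-2) = (2/5)*(-2) = -4/5 ≈ -0.80000)
t(13)*L = (13**2*(-4 + 13))*(-4/5) = (169*9)*(-4/5) = 1521*(-4/5) = -6084/5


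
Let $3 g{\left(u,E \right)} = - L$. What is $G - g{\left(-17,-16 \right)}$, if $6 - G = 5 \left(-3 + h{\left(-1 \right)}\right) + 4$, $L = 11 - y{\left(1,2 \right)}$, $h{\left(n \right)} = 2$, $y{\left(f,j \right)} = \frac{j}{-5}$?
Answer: $\frac{54}{5} \approx 10.8$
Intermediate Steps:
$y{\left(f,j \right)} = - \frac{j}{5}$ ($y{\left(f,j \right)} = j \left(- \frac{1}{5}\right) = - \frac{j}{5}$)
$L = \frac{57}{5}$ ($L = 11 - \left(- \frac{1}{5}\right) 2 = 11 - - \frac{2}{5} = 11 + \frac{2}{5} = \frac{57}{5} \approx 11.4$)
$g{\left(u,E \right)} = - \frac{19}{5}$ ($g{\left(u,E \right)} = \frac{\left(-1\right) \frac{57}{5}}{3} = \frac{1}{3} \left(- \frac{57}{5}\right) = - \frac{19}{5}$)
$G = 7$ ($G = 6 - \left(5 \left(-3 + 2\right) + 4\right) = 6 - \left(5 \left(-1\right) + 4\right) = 6 - \left(-5 + 4\right) = 6 - -1 = 6 + 1 = 7$)
$G - g{\left(-17,-16 \right)} = 7 - - \frac{19}{5} = 7 + \frac{19}{5} = \frac{54}{5}$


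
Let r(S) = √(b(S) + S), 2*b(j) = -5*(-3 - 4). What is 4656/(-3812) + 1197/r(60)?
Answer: -1164/953 + 1197*√310/155 ≈ 134.75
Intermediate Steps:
b(j) = 35/2 (b(j) = (-5*(-3 - 4))/2 = (-5*(-7))/2 = (½)*35 = 35/2)
r(S) = √(35/2 + S)
4656/(-3812) + 1197/r(60) = 4656/(-3812) + 1197/((√(70 + 4*60)/2)) = 4656*(-1/3812) + 1197/((√(70 + 240)/2)) = -1164/953 + 1197/((√310/2)) = -1164/953 + 1197*(√310/155) = -1164/953 + 1197*√310/155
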